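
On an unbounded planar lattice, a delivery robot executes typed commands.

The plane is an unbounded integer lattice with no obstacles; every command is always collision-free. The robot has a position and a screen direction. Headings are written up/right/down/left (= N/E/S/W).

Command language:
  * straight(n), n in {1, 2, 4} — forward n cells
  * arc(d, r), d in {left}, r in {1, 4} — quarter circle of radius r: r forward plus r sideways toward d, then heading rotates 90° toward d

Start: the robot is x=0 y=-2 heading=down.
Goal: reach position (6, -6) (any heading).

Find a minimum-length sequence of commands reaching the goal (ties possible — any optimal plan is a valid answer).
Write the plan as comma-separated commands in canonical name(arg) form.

arc(left, 4), straight(2)

start: x=0 y=-2 heading=down
[1] after arc(left, 4): x=4 y=-6 heading=right
[2] after straight(2): x=6 y=-6 heading=right
minimal: 2 command(s), checked below 2.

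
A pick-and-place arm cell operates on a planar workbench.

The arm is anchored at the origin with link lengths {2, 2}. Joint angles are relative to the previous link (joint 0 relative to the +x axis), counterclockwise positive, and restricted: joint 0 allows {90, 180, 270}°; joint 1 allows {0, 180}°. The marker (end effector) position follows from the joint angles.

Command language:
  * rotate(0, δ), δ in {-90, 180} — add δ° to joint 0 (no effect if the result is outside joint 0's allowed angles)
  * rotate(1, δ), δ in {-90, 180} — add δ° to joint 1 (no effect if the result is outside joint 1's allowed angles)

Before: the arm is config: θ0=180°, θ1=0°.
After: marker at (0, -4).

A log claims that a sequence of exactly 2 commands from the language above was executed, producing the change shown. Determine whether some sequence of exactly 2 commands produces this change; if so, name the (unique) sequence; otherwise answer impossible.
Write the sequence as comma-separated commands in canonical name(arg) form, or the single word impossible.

rotate(0, -90), rotate(0, 180)

key: order matters: swapping rotate(0, -90) and rotate(0, 180) lands elsewhere
begin: config: θ0=180°, θ1=0°
1. rotate(0, -90) → config: θ0=90°, θ1=0°
2. rotate(0, 180) → config: θ0=270°, θ1=0°
no other 2-command option fits: unique.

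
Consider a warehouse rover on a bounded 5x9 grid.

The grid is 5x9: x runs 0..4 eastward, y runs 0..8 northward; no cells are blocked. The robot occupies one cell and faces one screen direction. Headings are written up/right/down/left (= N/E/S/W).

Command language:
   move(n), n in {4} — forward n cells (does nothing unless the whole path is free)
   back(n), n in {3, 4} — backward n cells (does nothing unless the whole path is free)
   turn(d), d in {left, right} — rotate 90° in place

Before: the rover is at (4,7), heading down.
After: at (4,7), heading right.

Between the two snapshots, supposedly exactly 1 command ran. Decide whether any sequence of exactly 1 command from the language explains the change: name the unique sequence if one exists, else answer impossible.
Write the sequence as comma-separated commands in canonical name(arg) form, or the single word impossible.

turn(left)

key: parked at (4,7) the whole time — nothing moves the robot
from: at (4,7), heading down
[1] after turn(left): at (4,7), heading right
all 5 alternatives checked — unique.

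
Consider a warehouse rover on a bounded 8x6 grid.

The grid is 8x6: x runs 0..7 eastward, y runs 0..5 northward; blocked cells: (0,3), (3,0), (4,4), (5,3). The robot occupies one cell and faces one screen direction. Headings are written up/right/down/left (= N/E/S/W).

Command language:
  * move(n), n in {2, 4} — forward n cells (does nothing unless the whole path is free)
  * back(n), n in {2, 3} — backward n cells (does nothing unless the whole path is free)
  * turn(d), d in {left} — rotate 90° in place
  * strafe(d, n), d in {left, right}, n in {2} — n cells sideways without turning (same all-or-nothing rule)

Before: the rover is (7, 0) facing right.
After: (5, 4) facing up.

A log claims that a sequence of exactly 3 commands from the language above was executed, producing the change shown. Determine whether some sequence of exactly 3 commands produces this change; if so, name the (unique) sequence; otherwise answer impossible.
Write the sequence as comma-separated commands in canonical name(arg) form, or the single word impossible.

turn(left), move(4), strafe(left, 2)

key: running strafe(left, 2) before turn(left) would end elsewhere — order is forced
t0: (7, 0) facing right
1. turn(left) → (7, 0) facing up
2. move(4) → (7, 4) facing up
3. strafe(left, 2) → (5, 4) facing up
all 343 alternatives checked — unique.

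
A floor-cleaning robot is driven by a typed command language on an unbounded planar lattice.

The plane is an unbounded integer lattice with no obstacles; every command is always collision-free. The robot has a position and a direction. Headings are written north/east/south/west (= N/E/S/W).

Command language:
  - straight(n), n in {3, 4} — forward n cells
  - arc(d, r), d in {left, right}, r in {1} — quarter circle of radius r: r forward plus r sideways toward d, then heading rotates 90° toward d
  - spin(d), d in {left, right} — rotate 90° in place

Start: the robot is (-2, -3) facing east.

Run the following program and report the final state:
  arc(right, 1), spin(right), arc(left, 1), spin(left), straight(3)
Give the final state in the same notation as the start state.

(1, -5) facing east

start: (-2, -3) facing east
1. arc(right, 1) → (-1, -4) facing south
2. spin(right) → (-1, -4) facing west
3. arc(left, 1) → (-2, -5) facing south
4. spin(left) → (-2, -5) facing east
5. straight(3) → (1, -5) facing east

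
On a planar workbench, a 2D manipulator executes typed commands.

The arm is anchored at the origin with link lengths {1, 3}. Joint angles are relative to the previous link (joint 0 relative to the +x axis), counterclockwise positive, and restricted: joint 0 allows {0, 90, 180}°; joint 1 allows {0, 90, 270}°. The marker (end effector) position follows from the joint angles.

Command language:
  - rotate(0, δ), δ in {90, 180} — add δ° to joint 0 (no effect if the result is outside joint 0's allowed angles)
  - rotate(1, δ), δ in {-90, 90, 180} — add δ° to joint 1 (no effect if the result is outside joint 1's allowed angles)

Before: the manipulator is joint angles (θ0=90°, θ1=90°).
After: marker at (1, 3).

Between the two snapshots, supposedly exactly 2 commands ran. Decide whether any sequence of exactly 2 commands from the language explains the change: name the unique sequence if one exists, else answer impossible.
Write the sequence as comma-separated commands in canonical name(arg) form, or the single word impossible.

key: order matters: swapping rotate(0, 90) and rotate(0, 180) lands elsewhere
begin: joint angles (θ0=90°, θ1=90°)
1. rotate(0, 90) → joint angles (θ0=180°, θ1=90°)
2. rotate(0, 180) → joint angles (θ0=0°, θ1=90°)
all 25 alternatives checked — unique.

rotate(0, 90), rotate(0, 180)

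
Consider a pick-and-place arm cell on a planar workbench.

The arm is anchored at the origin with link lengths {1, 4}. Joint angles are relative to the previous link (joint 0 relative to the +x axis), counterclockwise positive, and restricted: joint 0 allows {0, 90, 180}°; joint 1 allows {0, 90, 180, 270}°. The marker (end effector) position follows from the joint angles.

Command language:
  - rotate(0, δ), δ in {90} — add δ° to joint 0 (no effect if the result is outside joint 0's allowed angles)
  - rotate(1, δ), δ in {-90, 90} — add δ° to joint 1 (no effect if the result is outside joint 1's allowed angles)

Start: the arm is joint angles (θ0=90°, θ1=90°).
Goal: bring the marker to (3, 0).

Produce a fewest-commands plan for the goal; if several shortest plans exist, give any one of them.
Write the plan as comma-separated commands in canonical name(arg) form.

rotate(1, 90), rotate(0, 90)

from: joint angles (θ0=90°, θ1=90°)
step 1 (rotate(1, 90)): joint angles (θ0=90°, θ1=180°)
step 2 (rotate(0, 90)): joint angles (θ0=180°, θ1=180°)
nothing shorter than 2 reaches the goal.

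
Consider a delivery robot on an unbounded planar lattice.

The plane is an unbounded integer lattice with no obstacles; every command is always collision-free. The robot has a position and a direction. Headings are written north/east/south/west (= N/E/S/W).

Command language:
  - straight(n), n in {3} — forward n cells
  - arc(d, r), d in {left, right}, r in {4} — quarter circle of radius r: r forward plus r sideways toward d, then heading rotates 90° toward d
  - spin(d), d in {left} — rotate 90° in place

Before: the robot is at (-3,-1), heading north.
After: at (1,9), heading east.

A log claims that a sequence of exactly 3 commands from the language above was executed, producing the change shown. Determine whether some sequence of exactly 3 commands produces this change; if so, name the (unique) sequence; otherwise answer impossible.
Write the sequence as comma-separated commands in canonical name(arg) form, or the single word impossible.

straight(3), straight(3), arc(right, 4)

key: running arc(right, 4) before straight(3) would end elsewhere — order is forced
t0: at (-3,-1), heading north
step 1 (straight(3)): at (-3,2), heading north
step 2 (straight(3)): at (-3,5), heading north
step 3 (arc(right, 4)): at (1,9), heading east
all 64 alternatives checked — unique.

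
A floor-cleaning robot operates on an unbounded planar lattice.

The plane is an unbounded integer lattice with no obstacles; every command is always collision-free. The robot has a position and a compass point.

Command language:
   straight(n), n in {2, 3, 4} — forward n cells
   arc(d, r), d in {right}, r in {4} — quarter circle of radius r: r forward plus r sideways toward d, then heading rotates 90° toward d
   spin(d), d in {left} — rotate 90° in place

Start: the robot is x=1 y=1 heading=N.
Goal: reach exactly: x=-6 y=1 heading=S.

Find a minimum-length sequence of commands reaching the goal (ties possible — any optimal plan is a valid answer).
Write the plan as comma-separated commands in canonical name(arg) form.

spin(left), straight(3), straight(4), spin(left)

initial: x=1 y=1 heading=N
1. spin(left) → x=1 y=1 heading=W
2. straight(3) → x=-2 y=1 heading=W
3. straight(4) → x=-6 y=1 heading=W
4. spin(left) → x=-6 y=1 heading=S
nothing shorter than 4 reaches the goal.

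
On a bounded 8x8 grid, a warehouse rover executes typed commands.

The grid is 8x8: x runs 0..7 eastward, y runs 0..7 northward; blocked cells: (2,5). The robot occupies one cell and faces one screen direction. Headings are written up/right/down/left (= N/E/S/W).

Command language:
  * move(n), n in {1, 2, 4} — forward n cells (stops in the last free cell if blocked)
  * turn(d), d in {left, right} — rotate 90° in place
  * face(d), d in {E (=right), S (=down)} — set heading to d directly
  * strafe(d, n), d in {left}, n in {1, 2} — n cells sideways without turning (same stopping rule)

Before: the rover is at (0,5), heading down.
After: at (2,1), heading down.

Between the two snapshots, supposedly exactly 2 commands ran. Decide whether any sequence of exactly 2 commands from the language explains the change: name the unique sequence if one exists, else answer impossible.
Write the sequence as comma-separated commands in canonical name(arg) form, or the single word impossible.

key: running strafe(left, 2) before move(4) would end elsewhere — order is forced
start: at (0,5), heading down
t=1 move(4) ⇒ at (0,1), heading down
t=2 strafe(left, 2) ⇒ at (2,1), heading down
no other 2-command option fits: unique.

move(4), strafe(left, 2)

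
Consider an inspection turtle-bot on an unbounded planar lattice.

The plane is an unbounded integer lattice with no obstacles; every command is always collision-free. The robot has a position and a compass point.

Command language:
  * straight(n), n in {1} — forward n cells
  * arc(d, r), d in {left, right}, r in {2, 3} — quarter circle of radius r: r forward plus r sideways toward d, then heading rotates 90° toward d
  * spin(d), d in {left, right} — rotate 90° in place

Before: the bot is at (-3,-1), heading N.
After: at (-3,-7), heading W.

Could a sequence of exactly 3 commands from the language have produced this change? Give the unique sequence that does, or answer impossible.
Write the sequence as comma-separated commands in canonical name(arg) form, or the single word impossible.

spin(right), arc(right, 3), arc(right, 3)

key: order matters: swapping spin(right) and arc(right, 3) lands elsewhere
from: at (-3,-1), heading N
[1] after spin(right): at (-3,-1), heading E
[2] after arc(right, 3): at (0,-4), heading S
[3] after arc(right, 3): at (-3,-7), heading W
no other 3-command option fits: unique.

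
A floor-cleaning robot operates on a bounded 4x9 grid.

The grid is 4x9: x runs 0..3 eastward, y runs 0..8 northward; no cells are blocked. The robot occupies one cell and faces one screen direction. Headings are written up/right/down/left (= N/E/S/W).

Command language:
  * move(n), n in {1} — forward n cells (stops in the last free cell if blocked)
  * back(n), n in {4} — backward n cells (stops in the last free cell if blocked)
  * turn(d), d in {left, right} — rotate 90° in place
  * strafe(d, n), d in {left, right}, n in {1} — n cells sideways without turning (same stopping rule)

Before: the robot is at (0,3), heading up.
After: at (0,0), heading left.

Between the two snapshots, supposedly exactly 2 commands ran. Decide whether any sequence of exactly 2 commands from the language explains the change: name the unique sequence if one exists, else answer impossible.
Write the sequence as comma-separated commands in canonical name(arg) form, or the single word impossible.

key: order matters: swapping back(4) and turn(left) lands elsewhere
start: at (0,3), heading up
[1] after back(4): at (0,0), heading up
[2] after turn(left): at (0,0), heading left
uniquely the one of 36 2-step routes that fits.

back(4), turn(left)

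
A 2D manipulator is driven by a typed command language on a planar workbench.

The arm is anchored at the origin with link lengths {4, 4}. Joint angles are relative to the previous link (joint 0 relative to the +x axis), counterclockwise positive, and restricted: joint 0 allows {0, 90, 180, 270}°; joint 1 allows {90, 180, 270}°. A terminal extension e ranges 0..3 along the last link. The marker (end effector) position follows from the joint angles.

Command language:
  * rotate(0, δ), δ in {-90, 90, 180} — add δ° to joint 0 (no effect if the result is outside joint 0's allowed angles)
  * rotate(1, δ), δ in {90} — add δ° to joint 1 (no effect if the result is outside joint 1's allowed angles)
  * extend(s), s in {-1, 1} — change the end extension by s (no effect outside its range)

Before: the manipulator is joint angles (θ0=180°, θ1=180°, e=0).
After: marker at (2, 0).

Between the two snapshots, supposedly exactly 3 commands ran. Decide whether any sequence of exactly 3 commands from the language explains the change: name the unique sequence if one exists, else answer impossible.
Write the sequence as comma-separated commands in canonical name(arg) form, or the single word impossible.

extend(-1), extend(1), extend(1)

key: order matters: swapping extend(-1) and extend(1) lands elsewhere
begin: joint angles (θ0=180°, θ1=180°, e=0)
[1] after extend(-1): joint angles (θ0=180°, θ1=180°, e=0)
[2] after extend(1): joint angles (θ0=180°, θ1=180°, e=1)
[3] after extend(1): joint angles (θ0=180°, θ1=180°, e=2)
no rival 3-sequence matches.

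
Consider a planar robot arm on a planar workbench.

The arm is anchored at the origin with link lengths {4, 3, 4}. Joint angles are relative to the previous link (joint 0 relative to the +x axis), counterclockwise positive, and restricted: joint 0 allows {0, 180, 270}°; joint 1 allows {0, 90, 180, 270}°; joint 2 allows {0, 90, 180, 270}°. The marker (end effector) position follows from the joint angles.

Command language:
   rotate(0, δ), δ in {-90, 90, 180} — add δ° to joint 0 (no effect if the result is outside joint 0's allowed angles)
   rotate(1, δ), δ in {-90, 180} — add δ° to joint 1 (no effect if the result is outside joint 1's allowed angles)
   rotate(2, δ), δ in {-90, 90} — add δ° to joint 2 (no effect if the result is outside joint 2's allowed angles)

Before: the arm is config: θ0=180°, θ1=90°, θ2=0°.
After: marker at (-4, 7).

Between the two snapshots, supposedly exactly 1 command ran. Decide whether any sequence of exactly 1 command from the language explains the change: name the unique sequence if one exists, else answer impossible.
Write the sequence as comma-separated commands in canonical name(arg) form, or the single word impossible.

begin: config: θ0=180°, θ1=90°, θ2=0°
1. rotate(1, 180) → config: θ0=180°, θ1=270°, θ2=0°
uniquely the one of 7 1-step routes that fits.

rotate(1, 180)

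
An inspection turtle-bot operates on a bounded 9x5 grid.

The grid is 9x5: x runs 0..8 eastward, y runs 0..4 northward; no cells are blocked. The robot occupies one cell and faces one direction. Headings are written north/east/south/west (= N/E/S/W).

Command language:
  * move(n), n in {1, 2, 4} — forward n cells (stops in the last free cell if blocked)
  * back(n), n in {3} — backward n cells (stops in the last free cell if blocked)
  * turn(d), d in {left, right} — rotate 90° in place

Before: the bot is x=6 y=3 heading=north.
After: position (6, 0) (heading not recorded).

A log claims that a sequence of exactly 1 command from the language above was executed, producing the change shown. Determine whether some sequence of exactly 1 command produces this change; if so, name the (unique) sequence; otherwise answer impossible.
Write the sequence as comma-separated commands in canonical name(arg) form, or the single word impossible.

initial: x=6 y=3 heading=north
t=1 back(3) ⇒ x=6 y=0 heading=north
all 6 alternatives checked — unique.

back(3)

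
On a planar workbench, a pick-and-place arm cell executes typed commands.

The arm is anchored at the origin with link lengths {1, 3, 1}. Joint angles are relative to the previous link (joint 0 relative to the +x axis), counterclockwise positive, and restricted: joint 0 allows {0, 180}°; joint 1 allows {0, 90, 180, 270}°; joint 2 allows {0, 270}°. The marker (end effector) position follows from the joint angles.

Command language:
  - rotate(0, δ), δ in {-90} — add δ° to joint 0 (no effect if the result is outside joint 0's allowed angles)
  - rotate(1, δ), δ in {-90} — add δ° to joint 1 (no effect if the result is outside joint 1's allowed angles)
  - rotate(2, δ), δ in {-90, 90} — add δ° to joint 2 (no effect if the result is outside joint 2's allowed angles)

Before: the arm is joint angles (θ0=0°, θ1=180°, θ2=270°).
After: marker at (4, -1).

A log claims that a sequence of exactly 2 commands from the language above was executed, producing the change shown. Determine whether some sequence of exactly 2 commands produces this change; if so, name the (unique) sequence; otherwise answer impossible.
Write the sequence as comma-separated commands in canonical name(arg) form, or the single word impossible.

rotate(1, -90), rotate(1, -90)

begin: joint angles (θ0=0°, θ1=180°, θ2=270°)
step 1 (rotate(1, -90)): joint angles (θ0=0°, θ1=90°, θ2=270°)
step 2 (rotate(1, -90)): joint angles (θ0=0°, θ1=0°, θ2=270°)
no rival 2-sequence matches.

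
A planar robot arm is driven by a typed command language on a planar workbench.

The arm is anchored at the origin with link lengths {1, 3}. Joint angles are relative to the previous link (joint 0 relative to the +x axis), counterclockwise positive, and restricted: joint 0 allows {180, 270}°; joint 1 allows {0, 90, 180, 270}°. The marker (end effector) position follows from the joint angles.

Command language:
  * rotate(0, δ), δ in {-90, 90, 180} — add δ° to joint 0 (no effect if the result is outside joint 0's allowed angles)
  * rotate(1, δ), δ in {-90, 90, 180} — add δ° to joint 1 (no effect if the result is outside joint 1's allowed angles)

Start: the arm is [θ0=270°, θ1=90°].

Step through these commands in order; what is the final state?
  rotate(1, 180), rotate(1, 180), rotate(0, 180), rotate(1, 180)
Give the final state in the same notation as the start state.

begin: [θ0=270°, θ1=90°]
t=1 rotate(1, 180) ⇒ [θ0=270°, θ1=270°]
t=2 rotate(1, 180) ⇒ [θ0=270°, θ1=90°]
t=3 rotate(0, 180) ⇒ [θ0=270°, θ1=90°]
t=4 rotate(1, 180) ⇒ [θ0=270°, θ1=270°]

[θ0=270°, θ1=270°]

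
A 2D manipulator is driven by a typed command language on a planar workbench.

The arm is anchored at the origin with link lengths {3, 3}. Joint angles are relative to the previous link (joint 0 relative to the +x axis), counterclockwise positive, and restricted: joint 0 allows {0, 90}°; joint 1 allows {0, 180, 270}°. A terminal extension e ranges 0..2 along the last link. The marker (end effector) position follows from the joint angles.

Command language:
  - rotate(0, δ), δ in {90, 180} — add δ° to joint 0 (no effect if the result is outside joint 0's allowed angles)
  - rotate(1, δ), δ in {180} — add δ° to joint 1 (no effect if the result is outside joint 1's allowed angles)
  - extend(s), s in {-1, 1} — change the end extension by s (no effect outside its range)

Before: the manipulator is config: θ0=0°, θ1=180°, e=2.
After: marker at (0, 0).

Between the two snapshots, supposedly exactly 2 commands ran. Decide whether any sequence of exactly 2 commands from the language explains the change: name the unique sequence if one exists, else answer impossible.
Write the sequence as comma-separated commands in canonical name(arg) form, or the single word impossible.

start: config: θ0=0°, θ1=180°, e=2
t=1 extend(-1) ⇒ config: θ0=0°, θ1=180°, e=1
t=2 extend(-1) ⇒ config: θ0=0°, θ1=180°, e=0
no rival 2-sequence matches.

extend(-1), extend(-1)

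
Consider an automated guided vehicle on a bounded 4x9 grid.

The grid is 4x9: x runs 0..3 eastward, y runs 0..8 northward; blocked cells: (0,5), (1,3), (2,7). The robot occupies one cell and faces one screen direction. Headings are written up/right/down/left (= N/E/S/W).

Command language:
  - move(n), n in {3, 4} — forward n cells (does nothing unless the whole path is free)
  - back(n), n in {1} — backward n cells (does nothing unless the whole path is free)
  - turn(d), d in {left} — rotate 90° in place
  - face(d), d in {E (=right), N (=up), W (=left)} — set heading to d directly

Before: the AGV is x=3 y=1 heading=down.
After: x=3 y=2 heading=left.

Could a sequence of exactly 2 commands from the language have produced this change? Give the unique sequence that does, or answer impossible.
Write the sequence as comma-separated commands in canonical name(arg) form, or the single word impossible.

back(1), face(W)

key: cell and facing (now W) both changed — the 2 commands mix motion and turning
from: x=3 y=1 heading=down
[1] after back(1): x=3 y=2 heading=down
[2] after face(W): x=3 y=2 heading=left
no rival 2-sequence matches.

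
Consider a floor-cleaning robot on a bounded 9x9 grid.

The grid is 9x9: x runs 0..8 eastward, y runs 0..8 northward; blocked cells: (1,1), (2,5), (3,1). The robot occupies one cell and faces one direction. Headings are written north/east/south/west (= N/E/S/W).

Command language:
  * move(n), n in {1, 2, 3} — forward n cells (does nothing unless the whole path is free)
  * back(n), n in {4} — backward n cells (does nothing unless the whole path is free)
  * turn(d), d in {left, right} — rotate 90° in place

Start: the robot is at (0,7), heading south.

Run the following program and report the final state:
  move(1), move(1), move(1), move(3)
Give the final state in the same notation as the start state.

start: at (0,7), heading south
1. move(1) → at (0,6), heading south
2. move(1) → at (0,5), heading south
3. move(1) → at (0,4), heading south
4. move(3) → at (0,1), heading south

at (0,1), heading south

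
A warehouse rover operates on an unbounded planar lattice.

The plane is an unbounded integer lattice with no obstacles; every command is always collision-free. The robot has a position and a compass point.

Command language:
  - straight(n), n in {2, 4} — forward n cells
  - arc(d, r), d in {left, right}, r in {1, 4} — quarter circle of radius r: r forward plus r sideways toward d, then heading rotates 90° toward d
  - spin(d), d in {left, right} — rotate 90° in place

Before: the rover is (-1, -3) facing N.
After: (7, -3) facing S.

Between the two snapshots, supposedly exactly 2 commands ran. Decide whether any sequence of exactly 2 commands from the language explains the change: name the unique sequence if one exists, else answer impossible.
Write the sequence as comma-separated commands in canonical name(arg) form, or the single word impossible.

arc(right, 4), arc(right, 4)

key: position moved to (7,-3) AND the heading swung to S — translation plus rotation needed
t0: (-1, -3) facing N
step 1 (arc(right, 4)): (3, 1) facing E
step 2 (arc(right, 4)): (7, -3) facing S
all 64 alternatives checked — unique.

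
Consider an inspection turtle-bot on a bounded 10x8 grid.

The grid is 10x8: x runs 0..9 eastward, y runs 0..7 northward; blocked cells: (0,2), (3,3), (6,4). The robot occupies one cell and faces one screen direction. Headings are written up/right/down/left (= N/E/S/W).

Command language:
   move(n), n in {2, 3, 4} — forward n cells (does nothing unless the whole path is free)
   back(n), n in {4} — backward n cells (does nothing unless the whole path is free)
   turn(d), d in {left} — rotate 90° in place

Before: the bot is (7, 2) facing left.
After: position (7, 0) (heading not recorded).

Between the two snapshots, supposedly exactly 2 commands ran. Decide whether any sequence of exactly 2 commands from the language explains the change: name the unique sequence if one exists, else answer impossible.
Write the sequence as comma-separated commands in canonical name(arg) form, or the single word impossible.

turn(left), move(2)

key: order matters: swapping turn(left) and move(2) lands elsewhere
t0: (7, 2) facing left
t=1 turn(left) ⇒ (7, 2) facing down
t=2 move(2) ⇒ (7, 0) facing down
uniquely the one of 25 2-step routes that fits.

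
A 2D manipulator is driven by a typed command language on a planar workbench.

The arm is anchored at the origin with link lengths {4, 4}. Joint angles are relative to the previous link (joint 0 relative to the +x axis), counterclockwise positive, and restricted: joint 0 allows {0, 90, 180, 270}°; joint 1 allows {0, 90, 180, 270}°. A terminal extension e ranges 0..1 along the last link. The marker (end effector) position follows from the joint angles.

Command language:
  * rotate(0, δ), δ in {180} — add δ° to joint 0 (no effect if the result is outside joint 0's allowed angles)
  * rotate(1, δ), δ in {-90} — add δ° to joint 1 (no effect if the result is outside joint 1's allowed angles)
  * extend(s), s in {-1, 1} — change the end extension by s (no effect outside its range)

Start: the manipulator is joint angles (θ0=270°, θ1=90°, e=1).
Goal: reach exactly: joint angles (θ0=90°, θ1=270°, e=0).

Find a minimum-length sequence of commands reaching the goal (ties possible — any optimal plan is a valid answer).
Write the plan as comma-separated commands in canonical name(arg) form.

initial: joint angles (θ0=270°, θ1=90°, e=1)
step 1 (rotate(1, -90)): joint angles (θ0=270°, θ1=0°, e=1)
step 2 (rotate(1, -90)): joint angles (θ0=270°, θ1=270°, e=1)
step 3 (rotate(0, 180)): joint angles (θ0=90°, θ1=270°, e=1)
step 4 (extend(-1)): joint angles (θ0=90°, θ1=270°, e=0)
no 3-step plan works, so 4 is optimal.

rotate(1, -90), rotate(1, -90), rotate(0, 180), extend(-1)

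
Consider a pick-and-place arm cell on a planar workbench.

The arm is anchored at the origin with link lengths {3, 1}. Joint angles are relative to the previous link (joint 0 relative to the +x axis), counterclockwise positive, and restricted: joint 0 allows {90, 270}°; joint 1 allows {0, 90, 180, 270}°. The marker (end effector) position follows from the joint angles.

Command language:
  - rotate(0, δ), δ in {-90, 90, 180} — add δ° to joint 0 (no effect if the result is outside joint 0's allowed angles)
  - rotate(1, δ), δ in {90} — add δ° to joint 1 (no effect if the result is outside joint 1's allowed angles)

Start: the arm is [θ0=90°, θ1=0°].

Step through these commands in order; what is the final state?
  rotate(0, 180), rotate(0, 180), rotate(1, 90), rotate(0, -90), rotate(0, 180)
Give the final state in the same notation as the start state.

t0: [θ0=90°, θ1=0°]
[1] after rotate(0, 180): [θ0=270°, θ1=0°]
[2] after rotate(0, 180): [θ0=90°, θ1=0°]
[3] after rotate(1, 90): [θ0=90°, θ1=90°]
[4] after rotate(0, -90): [θ0=90°, θ1=90°]
[5] after rotate(0, 180): [θ0=270°, θ1=90°]

[θ0=270°, θ1=90°]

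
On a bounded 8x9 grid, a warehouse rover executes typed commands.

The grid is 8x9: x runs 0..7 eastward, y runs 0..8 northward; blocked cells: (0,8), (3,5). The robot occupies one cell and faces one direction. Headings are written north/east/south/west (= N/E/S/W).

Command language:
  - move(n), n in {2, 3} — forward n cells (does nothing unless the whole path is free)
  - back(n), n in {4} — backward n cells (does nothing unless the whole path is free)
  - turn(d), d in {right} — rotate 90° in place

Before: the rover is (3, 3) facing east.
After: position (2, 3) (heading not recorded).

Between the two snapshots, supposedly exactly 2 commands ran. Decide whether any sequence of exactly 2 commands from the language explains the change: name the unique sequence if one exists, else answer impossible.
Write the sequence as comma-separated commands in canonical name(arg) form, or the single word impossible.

move(3), back(4)

key: order matters: swapping move(3) and back(4) lands elsewhere
begin: (3, 3) facing east
1. move(3) → (6, 3) facing east
2. back(4) → (2, 3) facing east
no rival 2-sequence matches.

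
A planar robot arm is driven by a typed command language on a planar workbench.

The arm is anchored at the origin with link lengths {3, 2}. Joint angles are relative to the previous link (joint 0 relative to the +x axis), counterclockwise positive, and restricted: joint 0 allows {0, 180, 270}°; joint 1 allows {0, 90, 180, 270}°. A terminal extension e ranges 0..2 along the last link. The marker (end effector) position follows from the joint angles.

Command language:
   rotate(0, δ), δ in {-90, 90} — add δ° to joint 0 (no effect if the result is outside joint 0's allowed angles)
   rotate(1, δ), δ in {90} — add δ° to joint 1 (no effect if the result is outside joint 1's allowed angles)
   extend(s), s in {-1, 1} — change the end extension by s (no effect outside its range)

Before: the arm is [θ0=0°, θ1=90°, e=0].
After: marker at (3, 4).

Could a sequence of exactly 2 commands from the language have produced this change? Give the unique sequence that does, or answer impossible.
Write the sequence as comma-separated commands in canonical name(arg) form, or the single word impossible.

extend(1), extend(1)

from: [θ0=0°, θ1=90°, e=0]
step 1 (extend(1)): [θ0=0°, θ1=90°, e=1]
step 2 (extend(1)): [θ0=0°, θ1=90°, e=2]
uniquely the one of 25 2-step routes that fits.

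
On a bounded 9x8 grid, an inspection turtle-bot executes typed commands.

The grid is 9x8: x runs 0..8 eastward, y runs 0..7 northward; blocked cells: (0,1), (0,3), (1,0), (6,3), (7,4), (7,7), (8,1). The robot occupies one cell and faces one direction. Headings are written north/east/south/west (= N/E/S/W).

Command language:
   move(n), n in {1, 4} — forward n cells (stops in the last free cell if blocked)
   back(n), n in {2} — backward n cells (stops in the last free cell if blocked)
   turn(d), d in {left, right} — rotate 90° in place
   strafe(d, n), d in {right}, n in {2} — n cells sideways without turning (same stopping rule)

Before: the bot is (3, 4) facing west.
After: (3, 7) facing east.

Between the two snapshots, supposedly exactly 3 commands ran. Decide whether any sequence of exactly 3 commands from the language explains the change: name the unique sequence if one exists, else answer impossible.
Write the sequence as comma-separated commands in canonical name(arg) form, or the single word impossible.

key: cell and facing (now E) both changed — the 3 commands mix motion and turning
from: (3, 4) facing west
step 1 (turn(right)): (3, 4) facing north
step 2 (move(4)): (3, 7) facing north
step 3 (turn(right)): (3, 7) facing east
no other 3-command option fits: unique.

turn(right), move(4), turn(right)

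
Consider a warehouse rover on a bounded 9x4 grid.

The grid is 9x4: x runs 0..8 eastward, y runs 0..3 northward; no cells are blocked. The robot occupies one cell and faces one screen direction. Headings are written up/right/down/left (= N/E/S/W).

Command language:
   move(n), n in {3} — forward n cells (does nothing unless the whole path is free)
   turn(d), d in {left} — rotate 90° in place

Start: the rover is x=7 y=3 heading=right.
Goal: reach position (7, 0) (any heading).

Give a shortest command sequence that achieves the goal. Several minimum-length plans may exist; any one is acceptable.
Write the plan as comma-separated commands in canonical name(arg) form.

from: x=7 y=3 heading=right
step 1 (turn(left)): x=7 y=3 heading=up
step 2 (turn(left)): x=7 y=3 heading=left
step 3 (turn(left)): x=7 y=3 heading=down
step 4 (move(3)): x=7 y=0 heading=down
no 3-step plan works, so 4 is optimal.

turn(left), turn(left), turn(left), move(3)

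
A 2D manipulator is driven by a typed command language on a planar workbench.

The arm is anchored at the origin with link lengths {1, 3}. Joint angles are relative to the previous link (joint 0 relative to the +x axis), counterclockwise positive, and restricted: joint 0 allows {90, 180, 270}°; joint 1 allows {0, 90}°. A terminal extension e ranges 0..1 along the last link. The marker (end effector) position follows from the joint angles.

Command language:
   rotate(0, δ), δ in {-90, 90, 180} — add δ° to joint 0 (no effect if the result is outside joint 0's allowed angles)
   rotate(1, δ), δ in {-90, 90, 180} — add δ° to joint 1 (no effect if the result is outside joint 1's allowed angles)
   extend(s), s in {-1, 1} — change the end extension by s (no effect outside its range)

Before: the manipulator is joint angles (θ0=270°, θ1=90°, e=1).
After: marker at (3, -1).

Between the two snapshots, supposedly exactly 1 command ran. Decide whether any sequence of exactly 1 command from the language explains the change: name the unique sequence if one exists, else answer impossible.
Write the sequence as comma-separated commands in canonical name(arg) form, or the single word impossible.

from: joint angles (θ0=270°, θ1=90°, e=1)
1. extend(-1) → joint angles (θ0=270°, θ1=90°, e=0)
no rival 1-sequence matches.

extend(-1)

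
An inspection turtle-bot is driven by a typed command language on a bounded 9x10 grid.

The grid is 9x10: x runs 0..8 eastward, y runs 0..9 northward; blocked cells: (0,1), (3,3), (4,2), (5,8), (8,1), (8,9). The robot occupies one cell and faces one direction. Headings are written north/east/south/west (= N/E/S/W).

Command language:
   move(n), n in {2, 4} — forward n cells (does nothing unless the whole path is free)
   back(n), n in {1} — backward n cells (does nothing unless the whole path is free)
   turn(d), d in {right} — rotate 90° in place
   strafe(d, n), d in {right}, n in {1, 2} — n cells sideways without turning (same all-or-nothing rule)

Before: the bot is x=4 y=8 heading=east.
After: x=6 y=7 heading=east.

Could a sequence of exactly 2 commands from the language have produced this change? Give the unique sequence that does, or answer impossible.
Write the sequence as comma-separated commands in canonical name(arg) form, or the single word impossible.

strafe(right, 1), move(2)

key: running move(2) before strafe(right, 1) would end elsewhere — order is forced
from: x=4 y=8 heading=east
[1] after strafe(right, 1): x=4 y=7 heading=east
[2] after move(2): x=6 y=7 heading=east
no other 2-command option fits: unique.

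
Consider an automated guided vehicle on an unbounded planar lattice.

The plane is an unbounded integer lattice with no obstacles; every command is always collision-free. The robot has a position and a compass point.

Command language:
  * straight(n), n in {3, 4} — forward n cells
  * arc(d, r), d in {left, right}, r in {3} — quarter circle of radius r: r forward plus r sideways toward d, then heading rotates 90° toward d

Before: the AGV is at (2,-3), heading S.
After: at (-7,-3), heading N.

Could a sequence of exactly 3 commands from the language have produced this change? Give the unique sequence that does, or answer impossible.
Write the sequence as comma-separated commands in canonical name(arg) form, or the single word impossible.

key: position moved to (-7,-3) AND the heading swung to N — translation plus rotation needed
from: at (2,-3), heading S
step 1 (arc(right, 3)): at (-1,-6), heading W
step 2 (straight(3)): at (-4,-6), heading W
step 3 (arc(right, 3)): at (-7,-3), heading N
uniquely the one of 64 3-step routes that fits.

arc(right, 3), straight(3), arc(right, 3)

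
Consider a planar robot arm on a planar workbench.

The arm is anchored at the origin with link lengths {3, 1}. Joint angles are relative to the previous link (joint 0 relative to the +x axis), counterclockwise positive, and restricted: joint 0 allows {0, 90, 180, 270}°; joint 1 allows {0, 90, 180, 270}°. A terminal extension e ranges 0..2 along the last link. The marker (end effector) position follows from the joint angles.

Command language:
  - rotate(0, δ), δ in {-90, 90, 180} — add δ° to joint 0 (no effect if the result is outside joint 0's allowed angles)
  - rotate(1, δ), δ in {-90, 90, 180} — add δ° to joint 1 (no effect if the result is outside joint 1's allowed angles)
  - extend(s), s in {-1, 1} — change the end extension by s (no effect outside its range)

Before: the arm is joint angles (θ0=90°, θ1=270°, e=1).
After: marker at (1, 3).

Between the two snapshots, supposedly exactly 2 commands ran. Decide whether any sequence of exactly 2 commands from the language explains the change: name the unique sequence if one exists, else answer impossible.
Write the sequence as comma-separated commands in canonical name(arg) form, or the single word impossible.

from: joint angles (θ0=90°, θ1=270°, e=1)
t=1 extend(-1) ⇒ joint angles (θ0=90°, θ1=270°, e=0)
t=2 extend(-1) ⇒ joint angles (θ0=90°, θ1=270°, e=0)
all 64 alternatives checked — unique.

extend(-1), extend(-1)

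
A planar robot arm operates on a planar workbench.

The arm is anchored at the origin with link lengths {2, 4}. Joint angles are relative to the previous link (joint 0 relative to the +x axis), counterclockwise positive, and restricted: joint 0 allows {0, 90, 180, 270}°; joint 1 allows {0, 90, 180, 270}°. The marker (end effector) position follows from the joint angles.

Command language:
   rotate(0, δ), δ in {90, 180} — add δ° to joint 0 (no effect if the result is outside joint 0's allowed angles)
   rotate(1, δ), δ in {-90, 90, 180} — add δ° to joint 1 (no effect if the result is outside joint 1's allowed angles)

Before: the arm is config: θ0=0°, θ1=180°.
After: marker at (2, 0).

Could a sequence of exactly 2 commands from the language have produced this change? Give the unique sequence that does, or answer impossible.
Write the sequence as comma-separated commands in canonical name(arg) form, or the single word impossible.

start: config: θ0=0°, θ1=180°
[1] after rotate(0, 90): config: θ0=90°, θ1=180°
[2] after rotate(0, 90): config: θ0=180°, θ1=180°
no rival 2-sequence matches.

rotate(0, 90), rotate(0, 90)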